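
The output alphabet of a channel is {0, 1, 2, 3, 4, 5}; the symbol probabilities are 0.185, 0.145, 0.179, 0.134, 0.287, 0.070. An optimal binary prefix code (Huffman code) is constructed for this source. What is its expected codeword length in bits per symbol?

2.528 bits/symbol

Repeatedly combine the two least-probable nodes; the expected code length is the sum of the merged weights.
merge 7/100 + 67/500 → 51/250
merge 29/200 + 179/1000 → 81/250
merge 37/200 + 51/250 → 389/1000
merge 287/1000 + 81/250 → 611/1000
merge 389/1000 + 611/1000 → 1
L = 51/250 + 81/250 + 389/1000 + 611/1000 + 1 = 316/125 = 2.528 bits/symbol.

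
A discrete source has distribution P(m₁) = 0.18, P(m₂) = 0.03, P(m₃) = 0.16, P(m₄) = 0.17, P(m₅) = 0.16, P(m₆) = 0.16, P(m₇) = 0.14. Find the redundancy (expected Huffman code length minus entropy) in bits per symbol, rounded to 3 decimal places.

0.122 bits

Entropy H = −Σ p log₂ p ≈ 2.6978 bits.
Huffman merges: 3/100+7/50→17/100; 4/25+4/25→8/25; 4/25+17/100→33/100; 17/100+9/50→7/20; 8/25+33/100→13/20; 7/20+13/20→1. L = 141/50 ≈ 2.8200.
L − H = 2.8200 − 2.6978 = 0.122 bits.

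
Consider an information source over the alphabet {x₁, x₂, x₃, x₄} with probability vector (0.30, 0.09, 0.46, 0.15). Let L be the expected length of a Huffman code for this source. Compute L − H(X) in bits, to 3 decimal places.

0.020 bits

Entropy H = −Σ p log₂ p ≈ 1.7596 bits.
Huffman merges: 9/100+3/20→6/25; 6/25+3/10→27/50; 23/50+27/50→1. L = 89/50 ≈ 1.7800.
L − H = 1.7800 − 1.7596 = 0.020 bits.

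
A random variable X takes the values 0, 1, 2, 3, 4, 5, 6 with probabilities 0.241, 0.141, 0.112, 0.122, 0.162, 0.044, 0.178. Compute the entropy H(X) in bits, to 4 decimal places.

2.6842 bits

H = −Σ pᵢ log₂ pᵢ.
−0.241·log₂(0.241) = 0.4947
−0.141·log₂(0.141) = 0.3985
−0.112·log₂(0.112) = 0.3537
−0.122·log₂(0.122) = 0.3703
−0.162·log₂(0.162) = 0.4254
−0.044·log₂(0.044) = 0.1983
−0.178·log₂(0.178) = 0.4432
Sum ≈ 2.6842 → 2.6842 bits.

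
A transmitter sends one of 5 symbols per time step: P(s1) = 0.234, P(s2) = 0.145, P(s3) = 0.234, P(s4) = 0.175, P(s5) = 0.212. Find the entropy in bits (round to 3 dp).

H = −Σ pᵢ log₂ pᵢ.
−0.234·log₂(0.234) = 0.4903
−0.145·log₂(0.145) = 0.4040
−0.234·log₂(0.234) = 0.4903
−0.175·log₂(0.175) = 0.4401
−0.212·log₂(0.212) = 0.4744
Sum ≈ 2.2991 → 2.299 bits.

2.299 bits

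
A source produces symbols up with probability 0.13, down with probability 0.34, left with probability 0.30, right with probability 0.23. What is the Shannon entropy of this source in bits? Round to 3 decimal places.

1.921 bits

H = −Σ pᵢ log₂ pᵢ.
−0.13·log₂(0.13) = 0.3826
−0.34·log₂(0.34) = 0.5292
−0.30·log₂(0.30) = 0.5211
−0.23·log₂(0.23) = 0.4877
Sum ≈ 1.9206 → 1.921 bits.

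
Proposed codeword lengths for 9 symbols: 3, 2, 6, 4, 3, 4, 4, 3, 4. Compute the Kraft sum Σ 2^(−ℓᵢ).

With common denominator 2^6 = 64: Σ 2^(−ℓᵢ) = 8/64 + 16/64 + 1/64 + 4/64 + 8/64 + 4/64 + 4/64 + 8/64 + 4/64 = 57/64 = 0.890625.

0.890625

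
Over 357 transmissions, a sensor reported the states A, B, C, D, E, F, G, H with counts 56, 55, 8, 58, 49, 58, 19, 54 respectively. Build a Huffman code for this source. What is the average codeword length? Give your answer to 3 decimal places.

2.913 bits/symbol

Probabilities are the counts divided by 357.
Repeatedly combine the two least-probable nodes; the expected code length is the sum of the merged weights.
merge 8/357 + 19/357 → 9/119
merge 9/119 + 7/51 → 76/357
merge 18/119 + 55/357 → 109/357
merge 8/51 + 58/357 → 38/119
merge 58/357 + 76/357 → 134/357
merge 109/357 + 38/119 → 223/357
merge 134/357 + 223/357 → 1
L = 9/119 + 76/357 + 109/357 + 38/119 + 134/357 + 223/357 + 1 = 1040/357 ≈ 2.913 bits/symbol.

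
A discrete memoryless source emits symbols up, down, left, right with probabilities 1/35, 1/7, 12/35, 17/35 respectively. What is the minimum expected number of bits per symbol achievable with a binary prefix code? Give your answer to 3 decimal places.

Repeatedly combine the two least-probable nodes; the expected code length is the sum of the merged weights.
merge 1/35 + 1/7 → 6/35
merge 6/35 + 12/35 → 18/35
merge 17/35 + 18/35 → 1
L = 6/35 + 18/35 + 1 = 59/35 ≈ 1.686 bits/symbol.

1.686 bits/symbol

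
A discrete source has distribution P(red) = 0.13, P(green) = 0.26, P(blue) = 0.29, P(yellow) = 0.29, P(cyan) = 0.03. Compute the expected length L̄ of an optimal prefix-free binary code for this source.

2.16 bits/symbol

Repeatedly combine the two least-probable nodes; the expected code length is the sum of the merged weights.
merge 3/100 + 13/100 → 4/25
merge 4/25 + 13/50 → 21/50
merge 29/100 + 29/100 → 29/50
merge 21/50 + 29/50 → 1
L = 4/25 + 21/50 + 29/50 + 1 = 54/25 = 2.16 bits/symbol.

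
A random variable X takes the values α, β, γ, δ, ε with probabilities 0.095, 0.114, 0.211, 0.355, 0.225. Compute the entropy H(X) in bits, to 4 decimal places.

H = −Σ pᵢ log₂ pᵢ.
−0.095·log₂(0.095) = 0.3226
−0.114·log₂(0.114) = 0.3571
−0.211·log₂(0.211) = 0.4736
−0.355·log₂(0.355) = 0.5304
−0.225·log₂(0.225) = 0.4842
Sum ≈ 2.1680 → 2.1680 bits.

2.1680 bits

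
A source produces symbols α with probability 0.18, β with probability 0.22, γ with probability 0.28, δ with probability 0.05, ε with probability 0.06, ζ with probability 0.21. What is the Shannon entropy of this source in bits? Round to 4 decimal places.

H = −Σ pᵢ log₂ pᵢ.
−0.18·log₂(0.18) = 0.4453
−0.22·log₂(0.22) = 0.4806
−0.28·log₂(0.28) = 0.5142
−0.05·log₂(0.05) = 0.2161
−0.06·log₂(0.06) = 0.2435
−0.21·log₂(0.21) = 0.4728
Sum ≈ 2.3726 → 2.3726 bits.

2.3726 bits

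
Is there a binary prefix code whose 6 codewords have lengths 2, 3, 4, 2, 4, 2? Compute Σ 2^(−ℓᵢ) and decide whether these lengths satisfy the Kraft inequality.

1; yes

With common denominator 2^4 = 16: Σ 2^(−ℓᵢ) = 4/16 + 2/16 + 1/16 + 4/16 + 1/16 + 4/16 = 16/16 = 1.
Kraft's inequality requires Σ ≤ 1; here Σ = 1 ≤ 1, so such a prefix code exists.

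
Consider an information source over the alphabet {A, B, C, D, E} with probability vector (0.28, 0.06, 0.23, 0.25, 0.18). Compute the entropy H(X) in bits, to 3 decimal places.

2.191 bits

H = −Σ pᵢ log₂ pᵢ.
−0.28·log₂(0.28) = 0.5142
−0.06·log₂(0.06) = 0.2435
−0.23·log₂(0.23) = 0.4877
−0.25·log₂(0.25) = 0.5000
−0.18·log₂(0.18) = 0.4453
Sum ≈ 2.1907 → 2.191 bits.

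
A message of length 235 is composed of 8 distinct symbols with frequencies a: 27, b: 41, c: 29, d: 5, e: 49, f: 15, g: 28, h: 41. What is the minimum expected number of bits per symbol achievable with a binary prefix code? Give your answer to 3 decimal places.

Probabilities are the counts divided by 235.
Repeatedly combine the two least-probable nodes; the expected code length is the sum of the merged weights.
merge 1/47 + 3/47 → 4/47
merge 4/47 + 27/235 → 1/5
merge 28/235 + 29/235 → 57/235
merge 41/235 + 41/235 → 82/235
merge 1/5 + 49/235 → 96/235
merge 57/235 + 82/235 → 139/235
merge 96/235 + 139/235 → 1
L = 4/47 + 1/5 + 57/235 + 82/235 + 96/235 + 139/235 + 1 = 676/235 ≈ 2.877 bits/symbol.

2.877 bits/symbol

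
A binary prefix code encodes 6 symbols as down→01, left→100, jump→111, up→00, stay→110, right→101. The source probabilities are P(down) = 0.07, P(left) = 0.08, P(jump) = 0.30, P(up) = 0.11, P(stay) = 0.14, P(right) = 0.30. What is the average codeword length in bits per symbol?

L̄ = Σ pᵢ·ℓᵢ = 0.07·2 + 0.08·3 + 0.30·3 + 0.11·2 + 0.14·3 + 0.30·3 = 2.82 bits/symbol.

2.82 bits/symbol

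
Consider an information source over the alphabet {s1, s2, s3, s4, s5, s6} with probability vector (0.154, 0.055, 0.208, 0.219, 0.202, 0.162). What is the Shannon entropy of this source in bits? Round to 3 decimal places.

2.488 bits

H = −Σ pᵢ log₂ pᵢ.
−0.154·log₂(0.154) = 0.4156
−0.055·log₂(0.055) = 0.2301
−0.208·log₂(0.208) = 0.4712
−0.219·log₂(0.219) = 0.4798
−0.202·log₂(0.202) = 0.4661
−0.162·log₂(0.162) = 0.4254
Sum ≈ 2.4883 → 2.488 bits.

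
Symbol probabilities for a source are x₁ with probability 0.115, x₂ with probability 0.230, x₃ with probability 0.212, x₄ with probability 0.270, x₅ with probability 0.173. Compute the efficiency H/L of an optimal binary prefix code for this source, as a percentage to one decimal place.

99.2%

Entropy H = −Σ p log₂ p ≈ 2.2688 bits.
Huffman merges: 23/200+173/1000→36/125; 53/250+23/100→221/500; 27/100+36/125→279/500; 221/500+279/500→1. L = 286/125 ≈ 2.2880.
Efficiency = H/L = 2.2688/2.2880 = 99.2%.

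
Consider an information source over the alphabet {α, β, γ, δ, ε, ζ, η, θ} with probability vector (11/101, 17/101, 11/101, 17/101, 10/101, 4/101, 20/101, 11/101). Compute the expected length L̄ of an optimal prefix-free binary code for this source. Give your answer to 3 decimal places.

2.941 bits/symbol

Repeatedly combine the two least-probable nodes; the expected code length is the sum of the merged weights.
merge 4/101 + 10/101 → 14/101
merge 11/101 + 11/101 → 22/101
merge 11/101 + 14/101 → 25/101
merge 17/101 + 17/101 → 34/101
merge 20/101 + 22/101 → 42/101
merge 25/101 + 34/101 → 59/101
merge 42/101 + 59/101 → 1
L = 14/101 + 22/101 + 25/101 + 34/101 + 42/101 + 59/101 + 1 = 297/101 ≈ 2.941 bits/symbol.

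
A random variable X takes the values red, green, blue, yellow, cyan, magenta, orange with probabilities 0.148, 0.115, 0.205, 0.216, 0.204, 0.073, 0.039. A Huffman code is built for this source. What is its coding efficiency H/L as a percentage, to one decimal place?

Entropy H = −Σ p log₂ p ≈ 2.6390 bits.
Huffman merges: 39/1000+73/1000→14/125; 14/125+23/200→227/1000; 37/250+51/250→44/125; 41/200+27/125→421/1000; 227/1000+44/125→579/1000; 421/1000+579/1000→1. L = 2691/1000 ≈ 2.6910.
Efficiency = H/L = 2.6390/2.6910 = 98.1%.

98.1%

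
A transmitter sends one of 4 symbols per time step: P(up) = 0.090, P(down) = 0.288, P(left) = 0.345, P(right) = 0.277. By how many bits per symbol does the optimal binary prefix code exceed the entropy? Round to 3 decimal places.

0.127 bits

Entropy H = −Σ p log₂ p ≈ 1.8726 bits.
Huffman merges: 9/100+277/1000→367/1000; 36/125+69/200→633/1000; 367/1000+633/1000→1. L = 2 ≈ 2.0000.
L − H = 2.0000 − 1.8726 = 0.127 bits.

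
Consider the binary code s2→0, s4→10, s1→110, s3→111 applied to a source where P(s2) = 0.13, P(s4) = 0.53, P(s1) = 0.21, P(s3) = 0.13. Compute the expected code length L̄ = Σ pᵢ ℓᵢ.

L̄ = Σ pᵢ·ℓᵢ = 0.13·1 + 0.53·2 + 0.21·3 + 0.13·3 = 2.21 bits/symbol.

2.21 bits/symbol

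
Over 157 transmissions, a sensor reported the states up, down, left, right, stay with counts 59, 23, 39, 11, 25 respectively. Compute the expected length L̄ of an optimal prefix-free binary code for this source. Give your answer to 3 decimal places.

Probabilities are the counts divided by 157.
Repeatedly combine the two least-probable nodes; the expected code length is the sum of the merged weights.
merge 11/157 + 23/157 → 34/157
merge 25/157 + 34/157 → 59/157
merge 39/157 + 59/157 → 98/157
merge 59/157 + 98/157 → 1
L = 34/157 + 59/157 + 98/157 + 1 = 348/157 ≈ 2.217 bits/symbol.

2.217 bits/symbol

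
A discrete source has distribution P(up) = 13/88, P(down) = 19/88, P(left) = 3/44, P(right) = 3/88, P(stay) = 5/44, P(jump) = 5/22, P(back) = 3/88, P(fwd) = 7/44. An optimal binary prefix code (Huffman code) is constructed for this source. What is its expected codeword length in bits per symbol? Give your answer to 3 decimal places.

2.761 bits/symbol

Repeatedly combine the two least-probable nodes; the expected code length is the sum of the merged weights.
merge 3/88 + 3/88 → 3/44
merge 3/44 + 3/44 → 3/22
merge 5/44 + 3/22 → 1/4
merge 13/88 + 7/44 → 27/88
merge 19/88 + 5/22 → 39/88
merge 1/4 + 27/88 → 49/88
merge 39/88 + 49/88 → 1
L = 3/44 + 3/22 + 1/4 + 27/88 + 39/88 + 49/88 + 1 = 243/88 ≈ 2.761 bits/symbol.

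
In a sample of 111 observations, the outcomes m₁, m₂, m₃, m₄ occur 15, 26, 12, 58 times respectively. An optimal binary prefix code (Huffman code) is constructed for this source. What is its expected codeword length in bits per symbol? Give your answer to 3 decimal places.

Probabilities are the counts divided by 111.
Repeatedly combine the two least-probable nodes; the expected code length is the sum of the merged weights.
merge 4/37 + 5/37 → 9/37
merge 26/111 + 9/37 → 53/111
merge 53/111 + 58/111 → 1
L = 9/37 + 53/111 + 1 = 191/111 ≈ 1.721 bits/symbol.

1.721 bits/symbol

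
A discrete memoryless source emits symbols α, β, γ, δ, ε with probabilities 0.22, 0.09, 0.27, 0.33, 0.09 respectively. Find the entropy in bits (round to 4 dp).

2.1437 bits

H = −Σ pᵢ log₂ pᵢ.
−0.22·log₂(0.22) = 0.4806
−0.09·log₂(0.09) = 0.3127
−0.27·log₂(0.27) = 0.5100
−0.33·log₂(0.33) = 0.5278
−0.09·log₂(0.09) = 0.3127
Sum ≈ 2.1437 → 2.1437 bits.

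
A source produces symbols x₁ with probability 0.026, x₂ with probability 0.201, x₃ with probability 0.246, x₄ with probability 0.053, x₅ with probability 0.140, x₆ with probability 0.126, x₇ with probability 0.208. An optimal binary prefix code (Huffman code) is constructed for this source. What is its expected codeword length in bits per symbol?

Repeatedly combine the two least-probable nodes; the expected code length is the sum of the merged weights.
merge 13/500 + 53/1000 → 79/1000
merge 79/1000 + 63/500 → 41/200
merge 7/50 + 201/1000 → 341/1000
merge 41/200 + 26/125 → 413/1000
merge 123/500 + 341/1000 → 587/1000
merge 413/1000 + 587/1000 → 1
L = 79/1000 + 41/200 + 341/1000 + 413/1000 + 587/1000 + 1 = 21/8 = 2.625 bits/symbol.

2.625 bits/symbol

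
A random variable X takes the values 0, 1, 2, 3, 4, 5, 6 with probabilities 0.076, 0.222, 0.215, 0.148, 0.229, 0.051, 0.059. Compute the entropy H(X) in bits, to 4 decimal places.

2.5962 bits

H = −Σ pᵢ log₂ pᵢ.
−0.076·log₂(0.076) = 0.2826
−0.222·log₂(0.222) = 0.4820
−0.215·log₂(0.215) = 0.4768
−0.148·log₂(0.148) = 0.4079
−0.229·log₂(0.229) = 0.4870
−0.051·log₂(0.051) = 0.2190
−0.059·log₂(0.059) = 0.2409
Sum ≈ 2.5962 → 2.5962 bits.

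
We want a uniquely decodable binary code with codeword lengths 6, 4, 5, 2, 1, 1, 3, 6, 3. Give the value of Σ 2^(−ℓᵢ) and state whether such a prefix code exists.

1.625; no

With common denominator 2^6 = 64: Σ 2^(−ℓᵢ) = 1/64 + 4/64 + 2/64 + 16/64 + 32/64 + 32/64 + 8/64 + 1/64 + 8/64 = 104/64 = 1.625.
Kraft's inequality requires Σ ≤ 1; here Σ = 1.625 > 1, so no such prefix code exists.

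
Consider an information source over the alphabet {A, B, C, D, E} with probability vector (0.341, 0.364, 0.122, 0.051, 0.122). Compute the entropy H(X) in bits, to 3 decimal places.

H = −Σ pᵢ log₂ pᵢ.
−0.341·log₂(0.341) = 0.5293
−0.364·log₂(0.364) = 0.5307
−0.122·log₂(0.122) = 0.3703
−0.051·log₂(0.051) = 0.2190
−0.122·log₂(0.122) = 0.3703
Sum ≈ 2.0195 → 2.020 bits.

2.020 bits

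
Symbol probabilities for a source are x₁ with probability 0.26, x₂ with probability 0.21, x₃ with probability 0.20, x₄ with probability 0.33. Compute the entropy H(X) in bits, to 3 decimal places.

H = −Σ pᵢ log₂ pᵢ.
−0.26·log₂(0.26) = 0.5053
−0.21·log₂(0.21) = 0.4728
−0.20·log₂(0.20) = 0.4644
−0.33·log₂(0.33) = 0.5278
Sum ≈ 1.9703 → 1.970 bits.

1.970 bits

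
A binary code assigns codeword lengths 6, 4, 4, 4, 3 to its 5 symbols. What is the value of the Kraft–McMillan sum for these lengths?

With common denominator 2^6 = 64: Σ 2^(−ℓᵢ) = 1/64 + 4/64 + 4/64 + 4/64 + 8/64 = 21/64 = 0.328125.

0.328125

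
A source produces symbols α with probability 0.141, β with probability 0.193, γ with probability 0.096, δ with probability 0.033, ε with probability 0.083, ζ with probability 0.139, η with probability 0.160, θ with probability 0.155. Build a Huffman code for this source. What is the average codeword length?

2.923 bits/symbol

Repeatedly combine the two least-probable nodes; the expected code length is the sum of the merged weights.
merge 33/1000 + 83/1000 → 29/250
merge 12/125 + 29/250 → 53/250
merge 139/1000 + 141/1000 → 7/25
merge 31/200 + 4/25 → 63/200
merge 193/1000 + 53/250 → 81/200
merge 7/25 + 63/200 → 119/200
merge 81/200 + 119/200 → 1
L = 29/250 + 53/250 + 7/25 + 63/200 + 81/200 + 119/200 + 1 = 2923/1000 = 2.923 bits/symbol.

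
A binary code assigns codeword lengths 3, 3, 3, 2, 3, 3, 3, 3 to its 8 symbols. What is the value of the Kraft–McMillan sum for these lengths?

1.125

With common denominator 2^3 = 8: Σ 2^(−ℓᵢ) = 1/8 + 1/8 + 1/8 + 2/8 + 1/8 + 1/8 + 1/8 + 1/8 = 9/8 = 1.125.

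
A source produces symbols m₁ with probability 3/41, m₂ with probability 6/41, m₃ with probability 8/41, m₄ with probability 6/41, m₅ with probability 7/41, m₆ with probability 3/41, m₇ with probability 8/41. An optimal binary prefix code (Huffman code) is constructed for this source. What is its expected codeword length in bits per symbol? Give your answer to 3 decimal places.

Repeatedly combine the two least-probable nodes; the expected code length is the sum of the merged weights.
merge 3/41 + 3/41 → 6/41
merge 6/41 + 6/41 → 12/41
merge 6/41 + 7/41 → 13/41
merge 8/41 + 8/41 → 16/41
merge 12/41 + 13/41 → 25/41
merge 16/41 + 25/41 → 1
L = 6/41 + 12/41 + 13/41 + 16/41 + 25/41 + 1 = 113/41 ≈ 2.756 bits/symbol.

2.756 bits/symbol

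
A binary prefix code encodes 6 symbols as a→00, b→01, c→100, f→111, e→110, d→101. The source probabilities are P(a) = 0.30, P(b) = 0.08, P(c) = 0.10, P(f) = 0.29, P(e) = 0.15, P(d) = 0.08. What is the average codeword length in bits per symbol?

L̄ = Σ pᵢ·ℓᵢ = 0.30·2 + 0.08·2 + 0.10·3 + 0.29·3 + 0.15·3 + 0.08·3 = 2.62 bits/symbol.

2.62 bits/symbol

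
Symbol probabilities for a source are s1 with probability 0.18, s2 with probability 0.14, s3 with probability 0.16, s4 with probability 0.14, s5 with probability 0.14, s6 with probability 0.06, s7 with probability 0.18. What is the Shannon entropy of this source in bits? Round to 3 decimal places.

H = −Σ pᵢ log₂ pᵢ.
−0.18·log₂(0.18) = 0.4453
−0.14·log₂(0.14) = 0.3971
−0.16·log₂(0.16) = 0.4230
−0.14·log₂(0.14) = 0.3971
−0.14·log₂(0.14) = 0.3971
−0.06·log₂(0.06) = 0.2435
−0.18·log₂(0.18) = 0.4453
Sum ≈ 2.7485 → 2.748 bits.

2.748 bits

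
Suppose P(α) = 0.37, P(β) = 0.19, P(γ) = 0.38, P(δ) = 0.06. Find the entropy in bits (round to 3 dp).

1.760 bits

H = −Σ pᵢ log₂ pᵢ.
−0.37·log₂(0.37) = 0.5307
−0.19·log₂(0.19) = 0.4552
−0.38·log₂(0.38) = 0.5305
−0.06·log₂(0.06) = 0.2435
Sum ≈ 1.7599 → 1.760 bits.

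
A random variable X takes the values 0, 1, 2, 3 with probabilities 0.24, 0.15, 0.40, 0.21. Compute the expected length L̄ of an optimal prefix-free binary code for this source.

Repeatedly combine the two least-probable nodes; the expected code length is the sum of the merged weights.
merge 3/20 + 21/100 → 9/25
merge 6/25 + 9/25 → 3/5
merge 2/5 + 3/5 → 1
L = 9/25 + 3/5 + 1 = 49/25 = 1.96 bits/symbol.

1.96 bits/symbol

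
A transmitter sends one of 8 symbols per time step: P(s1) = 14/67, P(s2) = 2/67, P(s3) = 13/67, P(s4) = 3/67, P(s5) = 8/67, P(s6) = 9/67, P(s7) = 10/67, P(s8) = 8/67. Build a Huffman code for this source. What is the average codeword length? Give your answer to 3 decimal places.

2.866 bits/symbol

Repeatedly combine the two least-probable nodes; the expected code length is the sum of the merged weights.
merge 2/67 + 3/67 → 5/67
merge 5/67 + 8/67 → 13/67
merge 8/67 + 9/67 → 17/67
merge 10/67 + 13/67 → 23/67
merge 13/67 + 14/67 → 27/67
merge 17/67 + 23/67 → 40/67
merge 27/67 + 40/67 → 1
L = 5/67 + 13/67 + 17/67 + 23/67 + 27/67 + 40/67 + 1 = 192/67 ≈ 2.866 bits/symbol.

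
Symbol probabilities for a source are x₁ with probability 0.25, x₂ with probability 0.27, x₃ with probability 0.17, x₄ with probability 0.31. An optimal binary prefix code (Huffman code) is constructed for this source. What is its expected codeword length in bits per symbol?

Repeatedly combine the two least-probable nodes; the expected code length is the sum of the merged weights.
merge 17/100 + 1/4 → 21/50
merge 27/100 + 31/100 → 29/50
merge 21/50 + 29/50 → 1
L = 21/50 + 29/50 + 1 = 2 bits/symbol.

2 bits/symbol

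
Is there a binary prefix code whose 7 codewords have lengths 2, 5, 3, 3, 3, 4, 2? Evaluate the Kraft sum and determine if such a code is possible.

With common denominator 2^5 = 32: Σ 2^(−ℓᵢ) = 8/32 + 1/32 + 4/32 + 4/32 + 4/32 + 2/32 + 8/32 = 31/32 = 0.96875.
Kraft's inequality requires Σ ≤ 1; here Σ = 0.96875 ≤ 1, so such a prefix code exists.

0.96875; yes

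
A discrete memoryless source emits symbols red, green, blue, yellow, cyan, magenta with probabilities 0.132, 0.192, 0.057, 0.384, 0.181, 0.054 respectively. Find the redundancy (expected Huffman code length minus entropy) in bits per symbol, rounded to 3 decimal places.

Entropy H = −Σ p log₂ p ≈ 2.2823 bits.
Huffman merges: 27/500+57/1000→111/1000; 111/1000+33/250→243/1000; 181/1000+24/125→373/1000; 243/1000+373/1000→77/125; 48/125+77/125→1. L = 2343/1000 ≈ 2.3430.
L − H = 2.3430 − 2.2823 = 0.061 bits.

0.061 bits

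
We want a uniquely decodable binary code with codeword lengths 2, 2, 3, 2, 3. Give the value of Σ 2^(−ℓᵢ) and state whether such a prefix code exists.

With common denominator 2^3 = 8: Σ 2^(−ℓᵢ) = 2/8 + 2/8 + 1/8 + 2/8 + 1/8 = 8/8 = 1.
Kraft's inequality requires Σ ≤ 1; here Σ = 1 ≤ 1, so such a prefix code exists.

1; yes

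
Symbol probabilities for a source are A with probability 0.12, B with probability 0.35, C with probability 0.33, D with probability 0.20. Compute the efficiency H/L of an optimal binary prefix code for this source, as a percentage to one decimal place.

Entropy H = −Σ p log₂ p ≈ 1.8894 bits.
Huffman merges: 3/25+1/5→8/25; 8/25+33/100→13/20; 7/20+13/20→1. L = 197/100 ≈ 1.9700.
Efficiency = H/L = 1.8894/1.9700 = 95.9%.

95.9%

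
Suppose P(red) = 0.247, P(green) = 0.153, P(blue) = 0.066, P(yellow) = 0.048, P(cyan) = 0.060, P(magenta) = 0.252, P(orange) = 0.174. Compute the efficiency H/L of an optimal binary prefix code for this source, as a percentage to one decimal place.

Entropy H = −Σ p log₂ p ≈ 2.5654 bits.
Huffman merges: 6/125+3/50→27/250; 33/500+27/250→87/500; 153/1000+87/500→327/1000; 87/500+247/1000→421/1000; 63/250+327/1000→579/1000; 421/1000+579/1000→1. L = 2609/1000 ≈ 2.6090.
Efficiency = H/L = 2.5654/2.6090 = 98.3%.

98.3%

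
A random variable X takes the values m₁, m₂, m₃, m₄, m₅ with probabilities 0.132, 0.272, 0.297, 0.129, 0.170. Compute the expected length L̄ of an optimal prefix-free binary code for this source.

2.261 bits/symbol

Repeatedly combine the two least-probable nodes; the expected code length is the sum of the merged weights.
merge 129/1000 + 33/250 → 261/1000
merge 17/100 + 261/1000 → 431/1000
merge 34/125 + 297/1000 → 569/1000
merge 431/1000 + 569/1000 → 1
L = 261/1000 + 431/1000 + 569/1000 + 1 = 2261/1000 = 2.261 bits/symbol.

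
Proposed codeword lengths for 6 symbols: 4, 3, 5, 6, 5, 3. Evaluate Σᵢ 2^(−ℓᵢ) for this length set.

0.390625

With common denominator 2^6 = 64: Σ 2^(−ℓᵢ) = 4/64 + 8/64 + 2/64 + 1/64 + 2/64 + 8/64 = 25/64 = 0.390625.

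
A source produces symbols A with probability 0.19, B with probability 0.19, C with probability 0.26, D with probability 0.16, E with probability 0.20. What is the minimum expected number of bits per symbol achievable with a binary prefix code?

2.35 bits/symbol

Repeatedly combine the two least-probable nodes; the expected code length is the sum of the merged weights.
merge 4/25 + 19/100 → 7/20
merge 19/100 + 1/5 → 39/100
merge 13/50 + 7/20 → 61/100
merge 39/100 + 61/100 → 1
L = 7/20 + 39/100 + 61/100 + 1 = 47/20 = 2.35 bits/symbol.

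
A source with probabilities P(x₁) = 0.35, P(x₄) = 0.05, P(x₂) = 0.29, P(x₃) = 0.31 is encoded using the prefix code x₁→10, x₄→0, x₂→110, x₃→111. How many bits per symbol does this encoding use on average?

L̄ = Σ pᵢ·ℓᵢ = 0.35·2 + 0.05·1 + 0.29·3 + 0.31·3 = 2.55 bits/symbol.

2.55 bits/symbol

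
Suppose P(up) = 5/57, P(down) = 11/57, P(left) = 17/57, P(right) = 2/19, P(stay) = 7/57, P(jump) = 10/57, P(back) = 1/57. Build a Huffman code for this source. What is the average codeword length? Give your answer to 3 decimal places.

2.614 bits/symbol

Repeatedly combine the two least-probable nodes; the expected code length is the sum of the merged weights.
merge 1/57 + 5/57 → 2/19
merge 2/19 + 2/19 → 4/19
merge 7/57 + 10/57 → 17/57
merge 11/57 + 4/19 → 23/57
merge 17/57 + 17/57 → 34/57
merge 23/57 + 34/57 → 1
L = 2/19 + 4/19 + 17/57 + 23/57 + 34/57 + 1 = 149/57 ≈ 2.614 bits/symbol.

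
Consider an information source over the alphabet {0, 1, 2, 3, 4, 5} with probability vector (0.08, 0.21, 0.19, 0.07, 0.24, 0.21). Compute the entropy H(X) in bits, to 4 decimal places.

2.4551 bits

H = −Σ pᵢ log₂ pᵢ.
−0.08·log₂(0.08) = 0.2915
−0.21·log₂(0.21) = 0.4728
−0.19·log₂(0.19) = 0.4552
−0.07·log₂(0.07) = 0.2686
−0.24·log₂(0.24) = 0.4941
−0.21·log₂(0.21) = 0.4728
Sum ≈ 2.4551 → 2.4551 bits.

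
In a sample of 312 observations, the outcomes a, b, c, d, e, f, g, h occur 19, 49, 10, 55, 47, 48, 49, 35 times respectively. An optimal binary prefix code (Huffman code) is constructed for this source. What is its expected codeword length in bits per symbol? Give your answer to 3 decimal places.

Probabilities are the counts divided by 312.
Repeatedly combine the two least-probable nodes; the expected code length is the sum of the merged weights.
merge 5/156 + 19/312 → 29/312
merge 29/312 + 35/312 → 8/39
merge 47/312 + 2/13 → 95/312
merge 49/312 + 49/312 → 49/156
merge 55/312 + 8/39 → 119/312
merge 95/312 + 49/156 → 193/312
merge 119/312 + 193/312 → 1
L = 29/312 + 8/39 + 95/312 + 49/156 + 119/312 + 193/312 + 1 = 35/12 ≈ 2.917 bits/symbol.

2.917 bits/symbol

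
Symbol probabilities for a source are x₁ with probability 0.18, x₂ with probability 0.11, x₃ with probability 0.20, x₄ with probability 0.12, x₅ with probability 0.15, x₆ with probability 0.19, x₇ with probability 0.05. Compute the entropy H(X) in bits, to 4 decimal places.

H = −Σ pᵢ log₂ pᵢ.
−0.18·log₂(0.18) = 0.4453
−0.11·log₂(0.11) = 0.3503
−0.20·log₂(0.20) = 0.4644
−0.12·log₂(0.12) = 0.3671
−0.15·log₂(0.15) = 0.4105
−0.19·log₂(0.19) = 0.4552
−0.05·log₂(0.05) = 0.2161
Sum ≈ 2.7089 → 2.7089 bits.

2.7089 bits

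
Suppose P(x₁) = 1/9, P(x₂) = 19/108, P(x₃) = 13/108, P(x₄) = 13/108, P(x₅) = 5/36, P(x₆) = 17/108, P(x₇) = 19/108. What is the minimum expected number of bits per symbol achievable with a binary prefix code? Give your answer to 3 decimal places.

2.824 bits/symbol

Repeatedly combine the two least-probable nodes; the expected code length is the sum of the merged weights.
merge 1/9 + 13/108 → 25/108
merge 13/108 + 5/36 → 7/27
merge 17/108 + 19/108 → 1/3
merge 19/108 + 25/108 → 11/27
merge 7/27 + 1/3 → 16/27
merge 11/27 + 16/27 → 1
L = 25/108 + 7/27 + 1/3 + 11/27 + 16/27 + 1 = 305/108 ≈ 2.824 bits/symbol.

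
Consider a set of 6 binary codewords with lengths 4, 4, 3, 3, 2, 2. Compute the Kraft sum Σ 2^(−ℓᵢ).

With common denominator 2^4 = 16: Σ 2^(−ℓᵢ) = 1/16 + 1/16 + 2/16 + 2/16 + 4/16 + 4/16 = 14/16 = 0.875.

0.875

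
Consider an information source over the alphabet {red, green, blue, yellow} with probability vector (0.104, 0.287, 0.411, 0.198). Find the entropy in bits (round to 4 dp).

1.8463 bits

H = −Σ pᵢ log₂ pᵢ.
−0.104·log₂(0.104) = 0.3396
−0.287·log₂(0.287) = 0.5169
−0.411·log₂(0.411) = 0.5272
−0.198·log₂(0.198) = 0.4626
Sum ≈ 1.8463 → 1.8463 bits.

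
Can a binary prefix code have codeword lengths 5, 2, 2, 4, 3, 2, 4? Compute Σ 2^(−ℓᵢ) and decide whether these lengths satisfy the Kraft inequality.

1.03125; no

With common denominator 2^5 = 32: Σ 2^(−ℓᵢ) = 1/32 + 8/32 + 8/32 + 2/32 + 4/32 + 8/32 + 2/32 = 33/32 = 1.03125.
Kraft's inequality requires Σ ≤ 1; here Σ = 1.03125 > 1, so no such prefix code exists.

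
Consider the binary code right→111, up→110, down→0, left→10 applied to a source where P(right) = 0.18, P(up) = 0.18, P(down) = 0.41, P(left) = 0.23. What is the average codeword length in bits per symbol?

L̄ = Σ pᵢ·ℓᵢ = 0.18·3 + 0.18·3 + 0.41·1 + 0.23·2 = 1.95 bits/symbol.

1.95 bits/symbol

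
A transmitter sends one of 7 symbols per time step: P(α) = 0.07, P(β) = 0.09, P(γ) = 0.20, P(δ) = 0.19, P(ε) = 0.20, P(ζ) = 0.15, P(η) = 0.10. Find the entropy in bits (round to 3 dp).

H = −Σ pᵢ log₂ pᵢ.
−0.07·log₂(0.07) = 0.2686
−0.09·log₂(0.09) = 0.3127
−0.20·log₂(0.20) = 0.4644
−0.19·log₂(0.19) = 0.4552
−0.20·log₂(0.20) = 0.4644
−0.15·log₂(0.15) = 0.4105
−0.10·log₂(0.10) = 0.3322
Sum ≈ 2.7079 → 2.708 bits.

2.708 bits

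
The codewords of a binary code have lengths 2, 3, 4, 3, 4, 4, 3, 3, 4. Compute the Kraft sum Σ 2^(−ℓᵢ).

With common denominator 2^4 = 16: Σ 2^(−ℓᵢ) = 4/16 + 2/16 + 1/16 + 2/16 + 1/16 + 1/16 + 2/16 + 2/16 + 1/16 = 16/16 = 1.

1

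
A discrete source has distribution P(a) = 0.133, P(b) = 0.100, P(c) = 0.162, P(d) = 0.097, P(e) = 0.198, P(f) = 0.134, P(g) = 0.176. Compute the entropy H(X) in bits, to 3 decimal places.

2.763 bits

H = −Σ pᵢ log₂ pᵢ.
−0.133·log₂(0.133) = 0.3871
−0.100·log₂(0.100) = 0.3322
−0.162·log₂(0.162) = 0.4254
−0.097·log₂(0.097) = 0.3265
−0.198·log₂(0.198) = 0.4626
−0.134·log₂(0.134) = 0.3886
−0.176·log₂(0.176) = 0.4411
Sum ≈ 2.7635 → 2.763 bits.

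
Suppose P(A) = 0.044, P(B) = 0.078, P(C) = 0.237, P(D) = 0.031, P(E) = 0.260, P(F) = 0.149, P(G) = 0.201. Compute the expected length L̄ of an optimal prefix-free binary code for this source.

Repeatedly combine the two least-probable nodes; the expected code length is the sum of the merged weights.
merge 31/1000 + 11/250 → 3/40
merge 3/40 + 39/500 → 153/1000
merge 149/1000 + 153/1000 → 151/500
merge 201/1000 + 237/1000 → 219/500
merge 13/50 + 151/500 → 281/500
merge 219/500 + 281/500 → 1
L = 3/40 + 153/1000 + 151/500 + 219/500 + 281/500 + 1 = 253/100 = 2.53 bits/symbol.

2.53 bits/symbol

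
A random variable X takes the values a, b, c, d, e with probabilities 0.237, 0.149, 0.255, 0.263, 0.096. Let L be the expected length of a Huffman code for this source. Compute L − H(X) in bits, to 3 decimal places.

Entropy H = −Σ p log₂ p ≈ 2.2355 bits.
Huffman merges: 12/125+149/1000→49/200; 237/1000+49/200→241/500; 51/200+263/1000→259/500; 241/500+259/500→1. L = 449/200 ≈ 2.2450.
L − H = 2.2450 − 2.2355 = 0.009 bits.

0.009 bits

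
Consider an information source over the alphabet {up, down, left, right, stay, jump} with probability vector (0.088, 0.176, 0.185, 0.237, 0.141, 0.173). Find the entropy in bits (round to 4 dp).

H = −Σ pᵢ log₂ pᵢ.
−0.088·log₂(0.088) = 0.3086
−0.176·log₂(0.176) = 0.4411
−0.185·log₂(0.185) = 0.4504
−0.237·log₂(0.237) = 0.4923
−0.141·log₂(0.141) = 0.3985
−0.173·log₂(0.173) = 0.4379
Sum ≈ 2.5287 → 2.5287 bits.

2.5287 bits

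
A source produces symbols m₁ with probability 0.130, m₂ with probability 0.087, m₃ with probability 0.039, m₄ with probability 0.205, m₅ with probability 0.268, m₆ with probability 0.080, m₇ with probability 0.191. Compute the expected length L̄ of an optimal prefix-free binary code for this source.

2.646 bits/symbol

Repeatedly combine the two least-probable nodes; the expected code length is the sum of the merged weights.
merge 39/1000 + 2/25 → 119/1000
merge 87/1000 + 119/1000 → 103/500
merge 13/100 + 191/1000 → 321/1000
merge 41/200 + 103/500 → 411/1000
merge 67/250 + 321/1000 → 589/1000
merge 411/1000 + 589/1000 → 1
L = 119/1000 + 103/500 + 321/1000 + 411/1000 + 589/1000 + 1 = 1323/500 = 2.646 bits/symbol.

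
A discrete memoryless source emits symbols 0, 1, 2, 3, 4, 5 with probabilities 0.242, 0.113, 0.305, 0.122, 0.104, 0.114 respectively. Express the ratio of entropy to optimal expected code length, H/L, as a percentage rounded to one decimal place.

Entropy H = −Σ p log₂ p ≈ 2.4403 bits.
Huffman merges: 13/125+113/1000→217/1000; 57/500+61/500→59/250; 217/1000+59/250→453/1000; 121/500+61/200→547/1000; 453/1000+547/1000→1. L = 2453/1000 ≈ 2.4530.
Efficiency = H/L = 2.4403/2.4530 = 99.5%.

99.5%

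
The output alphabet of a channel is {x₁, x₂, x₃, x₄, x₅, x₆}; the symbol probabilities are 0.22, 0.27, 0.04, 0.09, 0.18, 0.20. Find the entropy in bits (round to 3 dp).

H = −Σ pᵢ log₂ pᵢ.
−0.22·log₂(0.22) = 0.4806
−0.27·log₂(0.27) = 0.5100
−0.04·log₂(0.04) = 0.1858
−0.09·log₂(0.09) = 0.3127
−0.18·log₂(0.18) = 0.4453
−0.20·log₂(0.20) = 0.4644
Sum ≈ 2.3987 → 2.399 bits.

2.399 bits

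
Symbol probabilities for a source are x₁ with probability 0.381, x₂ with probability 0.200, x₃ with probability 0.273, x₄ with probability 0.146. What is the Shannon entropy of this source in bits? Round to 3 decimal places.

1.911 bits

H = −Σ pᵢ log₂ pᵢ.
−0.381·log₂(0.381) = 0.5304
−0.200·log₂(0.200) = 0.4644
−0.273·log₂(0.273) = 0.5113
−0.146·log₂(0.146) = 0.4053
Sum ≈ 1.9114 → 1.911 bits.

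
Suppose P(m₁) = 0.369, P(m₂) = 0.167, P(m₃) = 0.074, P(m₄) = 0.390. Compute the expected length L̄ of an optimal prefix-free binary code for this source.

Repeatedly combine the two least-probable nodes; the expected code length is the sum of the merged weights.
merge 37/500 + 167/1000 → 241/1000
merge 241/1000 + 369/1000 → 61/100
merge 39/100 + 61/100 → 1
L = 241/1000 + 61/100 + 1 = 1851/1000 = 1.851 bits/symbol.

1.851 bits/symbol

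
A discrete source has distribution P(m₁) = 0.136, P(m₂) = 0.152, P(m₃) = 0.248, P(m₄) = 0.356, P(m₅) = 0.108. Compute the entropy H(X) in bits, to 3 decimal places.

H = −Σ pᵢ log₂ pᵢ.
−0.136·log₂(0.136) = 0.3915
−0.152·log₂(0.152) = 0.4131
−0.248·log₂(0.248) = 0.4989
−0.356·log₂(0.356) = 0.5305
−0.108·log₂(0.108) = 0.3468
Sum ≈ 2.1807 → 2.181 bits.

2.181 bits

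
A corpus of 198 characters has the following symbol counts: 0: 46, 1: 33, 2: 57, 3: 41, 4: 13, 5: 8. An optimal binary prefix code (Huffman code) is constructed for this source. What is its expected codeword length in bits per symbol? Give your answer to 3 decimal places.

2.379 bits/symbol

Probabilities are the counts divided by 198.
Repeatedly combine the two least-probable nodes; the expected code length is the sum of the merged weights.
merge 4/99 + 13/198 → 7/66
merge 7/66 + 1/6 → 3/11
merge 41/198 + 23/99 → 29/66
merge 3/11 + 19/66 → 37/66
merge 29/66 + 37/66 → 1
L = 7/66 + 3/11 + 29/66 + 37/66 + 1 = 157/66 ≈ 2.379 bits/symbol.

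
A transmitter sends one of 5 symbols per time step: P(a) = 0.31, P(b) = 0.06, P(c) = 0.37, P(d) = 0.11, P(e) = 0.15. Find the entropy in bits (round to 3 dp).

2.059 bits

H = −Σ pᵢ log₂ pᵢ.
−0.31·log₂(0.31) = 0.5238
−0.06·log₂(0.06) = 0.2435
−0.37·log₂(0.37) = 0.5307
−0.11·log₂(0.11) = 0.3503
−0.15·log₂(0.15) = 0.4105
Sum ≈ 2.0589 → 2.059 bits.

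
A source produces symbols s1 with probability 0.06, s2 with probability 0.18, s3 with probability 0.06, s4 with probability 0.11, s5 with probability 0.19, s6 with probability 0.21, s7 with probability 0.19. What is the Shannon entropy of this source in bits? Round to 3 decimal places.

H = −Σ pᵢ log₂ pᵢ.
−0.06·log₂(0.06) = 0.2435
−0.18·log₂(0.18) = 0.4453
−0.06·log₂(0.06) = 0.2435
−0.11·log₂(0.11) = 0.3503
−0.19·log₂(0.19) = 0.4552
−0.21·log₂(0.21) = 0.4728
−0.19·log₂(0.19) = 0.4552
Sum ≈ 2.6659 → 2.666 bits.

2.666 bits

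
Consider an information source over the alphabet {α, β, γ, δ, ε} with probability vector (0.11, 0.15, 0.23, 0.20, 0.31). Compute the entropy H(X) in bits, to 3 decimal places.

H = −Σ pᵢ log₂ pᵢ.
−0.11·log₂(0.11) = 0.3503
−0.15·log₂(0.15) = 0.4105
−0.23·log₂(0.23) = 0.4877
−0.20·log₂(0.20) = 0.4644
−0.31·log₂(0.31) = 0.5238
Sum ≈ 2.2367 → 2.237 bits.

2.237 bits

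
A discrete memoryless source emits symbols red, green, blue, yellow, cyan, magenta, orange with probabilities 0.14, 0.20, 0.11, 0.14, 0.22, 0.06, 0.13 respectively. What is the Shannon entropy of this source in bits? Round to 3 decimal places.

H = −Σ pᵢ log₂ pᵢ.
−0.14·log₂(0.14) = 0.3971
−0.20·log₂(0.20) = 0.4644
−0.11·log₂(0.11) = 0.3503
−0.14·log₂(0.14) = 0.3971
−0.22·log₂(0.22) = 0.4806
−0.06·log₂(0.06) = 0.2435
−0.13·log₂(0.13) = 0.3826
Sum ≈ 2.7156 → 2.716 bits.

2.716 bits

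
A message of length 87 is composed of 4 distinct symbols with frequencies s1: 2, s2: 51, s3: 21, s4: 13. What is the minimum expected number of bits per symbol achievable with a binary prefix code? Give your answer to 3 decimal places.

1.586 bits/symbol

Probabilities are the counts divided by 87.
Repeatedly combine the two least-probable nodes; the expected code length is the sum of the merged weights.
merge 2/87 + 13/87 → 5/29
merge 5/29 + 7/29 → 12/29
merge 12/29 + 17/29 → 1
L = 5/29 + 12/29 + 1 = 46/29 ≈ 1.586 bits/symbol.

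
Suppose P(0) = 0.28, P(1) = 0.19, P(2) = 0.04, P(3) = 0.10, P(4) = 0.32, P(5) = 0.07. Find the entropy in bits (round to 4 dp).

2.2820 bits

H = −Σ pᵢ log₂ pᵢ.
−0.28·log₂(0.28) = 0.5142
−0.19·log₂(0.19) = 0.4552
−0.04·log₂(0.04) = 0.1858
−0.10·log₂(0.10) = 0.3322
−0.32·log₂(0.32) = 0.5260
−0.07·log₂(0.07) = 0.2686
Sum ≈ 2.2820 → 2.2820 bits.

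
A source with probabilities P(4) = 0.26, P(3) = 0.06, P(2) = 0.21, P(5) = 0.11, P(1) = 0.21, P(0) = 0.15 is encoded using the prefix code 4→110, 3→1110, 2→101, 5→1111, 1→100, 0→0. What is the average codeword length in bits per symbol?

L̄ = Σ pᵢ·ℓᵢ = 0.26·3 + 0.06·4 + 0.21·3 + 0.11·4 + 0.21·3 + 0.15·1 = 2.87 bits/symbol.

2.87 bits/symbol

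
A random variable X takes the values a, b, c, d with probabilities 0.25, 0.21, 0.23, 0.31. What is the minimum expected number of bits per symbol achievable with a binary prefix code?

2 bits/symbol

Repeatedly combine the two least-probable nodes; the expected code length is the sum of the merged weights.
merge 21/100 + 23/100 → 11/25
merge 1/4 + 31/100 → 14/25
merge 11/25 + 14/25 → 1
L = 11/25 + 14/25 + 1 = 2 bits/symbol.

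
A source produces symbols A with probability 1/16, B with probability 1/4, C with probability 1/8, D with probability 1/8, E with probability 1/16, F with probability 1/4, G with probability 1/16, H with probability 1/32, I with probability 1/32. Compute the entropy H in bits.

2.8125 bits

Each probability is a power of 1/2, so log₂(1/p) is an integer.
H = Σ p·log₂(1/p) = 1/16·4 + 1/4·2 + 1/8·3 + 1/8·3 + 1/16·4 + 1/4·2 + 1/16·4 + 1/32·5 + 1/32·5 = 2.8125 bits.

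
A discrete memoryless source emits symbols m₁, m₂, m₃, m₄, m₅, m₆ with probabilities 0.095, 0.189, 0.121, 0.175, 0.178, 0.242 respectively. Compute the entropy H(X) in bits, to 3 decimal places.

H = −Σ pᵢ log₂ pᵢ.
−0.095·log₂(0.095) = 0.3226
−0.189·log₂(0.189) = 0.4543
−0.121·log₂(0.121) = 0.3687
−0.175·log₂(0.175) = 0.4401
−0.178·log₂(0.178) = 0.4432
−0.242·log₂(0.242) = 0.4954
Sum ≈ 2.5242 → 2.524 bits.

2.524 bits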